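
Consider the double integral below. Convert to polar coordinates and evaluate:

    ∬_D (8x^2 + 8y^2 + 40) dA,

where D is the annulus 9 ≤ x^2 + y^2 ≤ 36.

The region D is 3 ≤ r ≤ 6, 0 ≤ θ ≤ 2π in polar coordinates, where x = r cos(θ), y = r sin(θ), and dA = r dr dθ.

Under the substitution, the integrand becomes 8r^2 + 40, so

    ∬_D (8x^2 + 8y^2 + 40) dA = ∫_{0}^{2π} ∫_{3}^{6} (8r^2 + 40) · r dr dθ.

Inner integral (in r): ∫_{3}^{6} (8r^2 + 40) · r dr = 2970.

Outer integral (in θ): ∫_{0}^{2π} (2970) dθ = 5940π.

Therefore ∬_D (8x^2 + 8y^2 + 40) dA = 5940π.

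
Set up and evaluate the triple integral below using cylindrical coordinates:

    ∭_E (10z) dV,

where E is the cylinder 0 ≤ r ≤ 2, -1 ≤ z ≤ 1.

In cylindrical coordinates, x = r cos(θ), y = r sin(θ), z = z, and dV = r dr dθ dz.

The integrand becomes 10z, so

    ∭_E (10z) dV = ∫_{0}^{2π} ∫_{0}^{2} ∫_{-1}^{1} (10z) · r dz dr dθ.

Inner (z): 0.
Middle (r from 0 to 2): 0.
Outer (θ): 0.

Therefore the triple integral equals 0.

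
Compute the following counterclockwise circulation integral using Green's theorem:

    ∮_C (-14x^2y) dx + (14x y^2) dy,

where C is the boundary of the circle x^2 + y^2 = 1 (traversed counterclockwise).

Green's theorem converts the closed line integral into a double integral over the enclosed region D:

    ∮_C P dx + Q dy = ∬_D (∂Q/∂x - ∂P/∂y) dA.

Here P = -14x^2y, Q = 14x y^2, so

    ∂Q/∂x = 14y^2,    ∂P/∂y = -14x^2,
    ∂Q/∂x - ∂P/∂y = 14x^2 + 14y^2.

D is the region x^2 + y^2 ≤ 1. Evaluating the double integral:

In polar coordinates (x = r cos θ, y = r sin θ, dA = r dr dθ) the integrand becomes 14r^2, so

    ∬_D (14x^2 + 14y^2) dA = ∫_0^{2π} ∫_0^{1} (14r^2) · r dr dθ.

Inner (r from 0 to 1): 7/2.
Outer (θ from 0 to 2π): 7π.

Therefore ∮_C P dx + Q dy = 7π.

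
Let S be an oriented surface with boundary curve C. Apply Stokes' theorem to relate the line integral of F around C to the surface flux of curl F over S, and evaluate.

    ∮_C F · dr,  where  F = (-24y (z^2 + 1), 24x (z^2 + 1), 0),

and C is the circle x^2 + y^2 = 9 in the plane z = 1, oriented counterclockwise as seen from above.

Let S be the flat disk x^2 + y^2 ≤ 9 in the plane z = 1, with upward unit normal n̂ = ẑ. By Stokes' theorem,

    ∮_C F · dr = ∬_S (∇ × F) · n̂ dS = ∬_D (curl F)_z dA,

where D is the disk x^2 + y^2 ≤ 9.

Compute the curl of F = (-24y (z^2 + 1), 24x (z^2 + 1), 0):
    (∇ × F)_x = ∂F_z/∂y - ∂F_y/∂z = -48x z,
    (∇ × F)_y = ∂F_x/∂z - ∂F_z/∂x = -48y z,
    (∇ × F)_z = ∂F_y/∂x - ∂F_x/∂y = 48z^2 + 48.

On z = 1, (curl F)_z = 96.

Convert to polar (x = r cos θ, y = r sin θ, dA = r dr dθ); the integrand becomes 96, so

    ∬_D (curl F)_z dA = ∫_0^{2π} ∫_0^{3} (96) · r dr dθ.

Inner (r from 0 to 3): 432.
Outer (θ from 0 to 2π): 864π.

Therefore ∮_C F · dr = 864π.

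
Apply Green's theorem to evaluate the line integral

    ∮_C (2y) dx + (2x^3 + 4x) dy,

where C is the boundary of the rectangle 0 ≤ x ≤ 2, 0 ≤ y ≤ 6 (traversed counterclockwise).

Green's theorem converts the closed line integral into a double integral over the enclosed region D:

    ∮_C P dx + Q dy = ∬_D (∂Q/∂x - ∂P/∂y) dA.

Here P = 2y, Q = 2x^3 + 4x, so

    ∂Q/∂x = 6x^2 + 4,    ∂P/∂y = 2,
    ∂Q/∂x - ∂P/∂y = 6x^2 + 2.

D is the region 0 ≤ x ≤ 2, 0 ≤ y ≤ 6. Evaluating the double integral:

    ∬_D (6x^2 + 2) dA = ∫_0^{2} ∫_0^{6} (6x^2 + 2) dy dx.

Inner (y from 0 to 6): 36x^2 + 12.
Outer (x from 0 to 2): 120.

Therefore ∮_C P dx + Q dy = 120.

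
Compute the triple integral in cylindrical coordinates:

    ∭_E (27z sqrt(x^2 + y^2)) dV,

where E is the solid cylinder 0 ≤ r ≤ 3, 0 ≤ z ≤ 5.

In cylindrical coordinates, x = r cos(θ), y = r sin(θ), z = z, and dV = r dr dθ dz.

The integrand becomes 27r z, so

    ∭_E (27z sqrt(x^2 + y^2)) dV = ∫_{0}^{2π} ∫_{0}^{3} ∫_{0}^{5} (27r z) · r dz dr dθ.

Inner (z): 675r^2/2.
Middle (r from 0 to 3): 6075/2.
Outer (θ): 6075π.

Therefore the triple integral equals 6075π.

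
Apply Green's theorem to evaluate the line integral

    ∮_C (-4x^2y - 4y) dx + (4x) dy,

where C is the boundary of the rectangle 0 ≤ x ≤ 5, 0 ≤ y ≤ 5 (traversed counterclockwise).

Green's theorem converts the closed line integral into a double integral over the enclosed region D:

    ∮_C P dx + Q dy = ∬_D (∂Q/∂x - ∂P/∂y) dA.

Here P = -4x^2y - 4y, Q = 4x, so

    ∂Q/∂x = 4,    ∂P/∂y = -4x^2 - 4,
    ∂Q/∂x - ∂P/∂y = 4x^2 + 8.

D is the region 0 ≤ x ≤ 5, 0 ≤ y ≤ 5. Evaluating the double integral:

    ∬_D (4x^2 + 8) dA = ∫_0^{5} ∫_0^{5} (4x^2 + 8) dy dx.

Inner (y from 0 to 5): 20x^2 + 40.
Outer (x from 0 to 5): 3100/3.

Therefore ∮_C P dx + Q dy = 3100/3.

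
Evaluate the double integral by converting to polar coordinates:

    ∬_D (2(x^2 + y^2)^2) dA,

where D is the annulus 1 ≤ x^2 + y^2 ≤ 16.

The region D is 1 ≤ r ≤ 4, 0 ≤ θ ≤ 2π in polar coordinates, where x = r cos(θ), y = r sin(θ), and dA = r dr dθ.

Under the substitution, the integrand becomes 2r^4, so

    ∬_D (2(x^2 + y^2)^2) dA = ∫_{0}^{2π} ∫_{1}^{4} (2r^4) · r dr dθ.

Inner integral (in r): ∫_{1}^{4} (2r^4) · r dr = 1365.

Outer integral (in θ): ∫_{0}^{2π} (1365) dθ = 2730π.

Therefore ∬_D (2(x^2 + y^2)^2) dA = 2730π.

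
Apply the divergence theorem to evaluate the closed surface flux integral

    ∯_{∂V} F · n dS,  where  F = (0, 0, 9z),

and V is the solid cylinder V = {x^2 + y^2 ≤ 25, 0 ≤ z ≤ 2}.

By the divergence theorem,

    ∯_{∂V} F · n dS = ∭_V (∇ · F) dV.

Compute the divergence:
    ∇ · F = ∂F_x/∂x + ∂F_y/∂y + ∂F_z/∂z = 0 + 0 + 9 = 9.

In cylindrical coordinates, x = r cos(θ), y = r sin(θ), z = z, dV = r dr dθ dz, with 0 ≤ r ≤ 5, 0 ≤ θ ≤ 2π, 0 ≤ z ≤ 2.

The integrand, after substitution and multiplying by the volume element, becomes (9) · r, so

    ∭_V (∇·F) dV = ∫_0^{2π} ∫_0^{5} ∫_0^{2} (9) · r dz dr dθ.

Inner (z from 0 to 2): 18r.
Middle (r from 0 to 5): 225.
Outer (θ from 0 to 2π): 450π.

Therefore ∯_{∂V} F · n dS = 450π.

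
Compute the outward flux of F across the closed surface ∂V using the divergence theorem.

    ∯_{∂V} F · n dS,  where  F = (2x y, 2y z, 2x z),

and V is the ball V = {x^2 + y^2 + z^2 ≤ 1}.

By the divergence theorem,

    ∯_{∂V} F · n dS = ∭_V (∇ · F) dV.

Compute the divergence:
    ∇ · F = ∂F_x/∂x + ∂F_y/∂y + ∂F_z/∂z = 2y + 2z + 2x = 2x + 2y + 2z.

In spherical coordinates, x = ρ sin(φ) cos(θ), y = ρ sin(φ) sin(θ), z = ρ cos(φ), dV = ρ^2 sin(φ) dρ dφ dθ, with 0 ≤ ρ ≤ 1, 0 ≤ φ ≤ π, 0 ≤ θ ≤ 2π.

The integrand, after substitution and multiplying by the volume element, becomes (2ρ (sqrt(2)sin(φ)sin(θ + π/4) + cos(φ))) · ρ^2 sin(φ), so

    ∭_V (∇·F) dV = ∫_0^{2π} ∫_0^{π} ∫_0^{1} (2ρ (sqrt(2)sin(φ)sin(θ + π/4) + cos(φ))) · ρ^2 sin(φ) dρ dφ dθ.

Inner (ρ from 0 to 1): (sqrt(2)sin(φ)sin(θ + π/4) + cos(φ))sin(φ)/2.
Middle (φ from 0 to π): sqrt(2)π sin(θ + π/4)/4.
Outer (θ from 0 to 2π): 0.

Therefore ∯_{∂V} F · n dS = 0.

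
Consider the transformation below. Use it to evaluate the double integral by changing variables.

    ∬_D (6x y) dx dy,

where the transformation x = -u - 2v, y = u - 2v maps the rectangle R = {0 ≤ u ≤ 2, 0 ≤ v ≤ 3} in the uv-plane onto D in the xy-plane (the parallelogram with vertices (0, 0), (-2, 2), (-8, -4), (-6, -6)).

Compute the Jacobian determinant of (x, y) with respect to (u, v):

    ∂(x,y)/∂(u,v) = | -1  -2 | = (-1)(-2) - (-2)(1) = 4.
                   | 1  -2 |

Its absolute value is |J| = 4 (the area scaling factor).

Substituting x = -u - 2v, y = u - 2v into the integrand,

    6x y → -6u^2 + 24v^2,

so the integral becomes

    ∬_R (-6u^2 + 24v^2) · |J| du dv = ∫_0^2 ∫_0^3 (-24u^2 + 96v^2) dv du.

Inner (v): 864 - 72u^2.
Outer (u): 1536.

Therefore ∬_D (6x y) dx dy = 1536.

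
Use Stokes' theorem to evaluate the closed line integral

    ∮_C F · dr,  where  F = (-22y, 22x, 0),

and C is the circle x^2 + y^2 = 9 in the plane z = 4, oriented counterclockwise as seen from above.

Let S be the flat disk x^2 + y^2 ≤ 9 in the plane z = 4, with upward unit normal n̂ = ẑ. By Stokes' theorem,

    ∮_C F · dr = ∬_S (∇ × F) · n̂ dS = ∬_D (curl F)_z dA,

where D is the disk x^2 + y^2 ≤ 9.

Compute the curl of F = (-22y, 22x, 0):
    (∇ × F)_x = ∂F_z/∂y - ∂F_y/∂z = 0,
    (∇ × F)_y = ∂F_x/∂z - ∂F_z/∂x = 0,
    (∇ × F)_z = ∂F_y/∂x - ∂F_x/∂y = 44.

On z = 4, (curl F)_z = 44.

Convert to polar (x = r cos θ, y = r sin θ, dA = r dr dθ); the integrand becomes 44, so

    ∬_D (curl F)_z dA = ∫_0^{2π} ∫_0^{3} (44) · r dr dθ.

Inner (r from 0 to 3): 198.
Outer (θ from 0 to 2π): 396π.

Therefore ∮_C F · dr = 396π.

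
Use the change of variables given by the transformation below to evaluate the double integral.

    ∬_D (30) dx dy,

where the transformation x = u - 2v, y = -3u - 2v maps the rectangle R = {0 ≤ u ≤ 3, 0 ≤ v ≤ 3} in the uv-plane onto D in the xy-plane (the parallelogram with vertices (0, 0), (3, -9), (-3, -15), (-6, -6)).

Compute the Jacobian determinant of (x, y) with respect to (u, v):

    ∂(x,y)/∂(u,v) = | 1  -2 | = (1)(-2) - (-2)(-3) = -8.
                   | -3  -2 |

Its absolute value is |J| = 8 (the area scaling factor).

Substituting x = u - 2v, y = -3u - 2v into the integrand,

    30 → 30,

so the integral becomes

    ∬_R (30) · |J| du dv = ∫_0^3 ∫_0^3 (240) dv du.

Inner (v): 720.
Outer (u): 2160.

Therefore ∬_D (30) dx dy = 2160.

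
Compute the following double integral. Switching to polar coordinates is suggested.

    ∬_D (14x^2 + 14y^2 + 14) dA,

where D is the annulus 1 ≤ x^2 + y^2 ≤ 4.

The region D is 1 ≤ r ≤ 2, 0 ≤ θ ≤ 2π in polar coordinates, where x = r cos(θ), y = r sin(θ), and dA = r dr dθ.

Under the substitution, the integrand becomes 14r^2 + 14, so

    ∬_D (14x^2 + 14y^2 + 14) dA = ∫_{0}^{2π} ∫_{1}^{2} (14r^2 + 14) · r dr dθ.

Inner integral (in r): ∫_{1}^{2} (14r^2 + 14) · r dr = 147/2.

Outer integral (in θ): ∫_{0}^{2π} (147/2) dθ = 147π.

Therefore ∬_D (14x^2 + 14y^2 + 14) dA = 147π.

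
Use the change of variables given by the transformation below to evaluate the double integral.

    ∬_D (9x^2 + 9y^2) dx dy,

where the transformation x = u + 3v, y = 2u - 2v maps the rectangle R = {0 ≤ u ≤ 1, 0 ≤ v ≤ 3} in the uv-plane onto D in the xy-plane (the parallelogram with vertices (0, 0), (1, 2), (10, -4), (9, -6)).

Compute the Jacobian determinant of (x, y) with respect to (u, v):

    ∂(x,y)/∂(u,v) = | 1  3 | = (1)(-2) - (3)(2) = -8.
                   | 2  -2 |

Its absolute value is |J| = 8 (the area scaling factor).

Substituting x = u + 3v, y = 2u - 2v into the integrand,

    9x^2 + 9y^2 → 45u^2 - 18u v + 117v^2,

so the integral becomes

    ∬_R (45u^2 - 18u v + 117v^2) · |J| du dv = ∫_0^1 ∫_0^3 (360u^2 - 144u v + 936v^2) dv du.

Inner (v): 1080u^2 - 648u + 8424.
Outer (u): 8460.

Therefore ∬_D (9x^2 + 9y^2) dx dy = 8460.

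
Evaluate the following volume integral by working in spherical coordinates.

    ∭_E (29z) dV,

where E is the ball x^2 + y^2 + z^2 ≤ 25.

In spherical coordinates, x = ρ sin(φ) cos(θ), y = ρ sin(φ) sin(θ), z = ρ cos(φ), and dV = ρ^2 sin(φ) dρ dφ dθ.

The integrand becomes 29ρ cos(φ), so

    ∭_E (29z) dV = ∫_{0}^{2π} ∫_{0}^{π} ∫_{0}^{5} (29ρ cos(φ)) · ρ^2 sin(φ) dρ dφ dθ.

Inner (ρ): 18125sin(2φ)/8.
Middle (φ): 0.
Outer (θ): 0.

Therefore the triple integral equals 0.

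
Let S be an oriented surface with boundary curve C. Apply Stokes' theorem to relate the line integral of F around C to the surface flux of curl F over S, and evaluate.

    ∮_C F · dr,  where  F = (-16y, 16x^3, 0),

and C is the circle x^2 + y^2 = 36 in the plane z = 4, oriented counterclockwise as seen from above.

Let S be the flat disk x^2 + y^2 ≤ 36 in the plane z = 4, with upward unit normal n̂ = ẑ. By Stokes' theorem,

    ∮_C F · dr = ∬_S (∇ × F) · n̂ dS = ∬_D (curl F)_z dA,

where D is the disk x^2 + y^2 ≤ 36.

Compute the curl of F = (-16y, 16x^3, 0):
    (∇ × F)_x = ∂F_z/∂y - ∂F_y/∂z = 0,
    (∇ × F)_y = ∂F_x/∂z - ∂F_z/∂x = 0,
    (∇ × F)_z = ∂F_y/∂x - ∂F_x/∂y = 48x^2 + 16.

On z = 4, (curl F)_z = 48x^2 + 16.

Convert to polar (x = r cos θ, y = r sin θ, dA = r dr dθ); the integrand becomes 48r^2cos(θ)^2 + 16, so

    ∬_D (curl F)_z dA = ∫_0^{2π} ∫_0^{6} (48r^2cos(θ)^2 + 16) · r dr dθ.

Inner (r from 0 to 6): 15552cos(θ)^2 + 288.
Outer (θ from 0 to 2π): 16128π.

Therefore ∮_C F · dr = 16128π.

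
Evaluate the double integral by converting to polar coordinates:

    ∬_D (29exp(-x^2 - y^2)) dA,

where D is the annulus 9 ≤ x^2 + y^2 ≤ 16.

The region D is 3 ≤ r ≤ 4, 0 ≤ θ ≤ 2π in polar coordinates, where x = r cos(θ), y = r sin(θ), and dA = r dr dθ.

Under the substitution, the integrand becomes 29exp(-r^2), so

    ∬_D (29exp(-x^2 - y^2)) dA = ∫_{0}^{2π} ∫_{3}^{4} (29exp(-r^2)) · r dr dθ.

Inner integral (in r): ∫_{3}^{4} (29exp(-r^2)) · r dr = -(29 - 29exp(7))exp(-16)/2.

Outer integral (in θ): ∫_{0}^{2π} (-(29 - 29exp(7))exp(-16)/2) dθ = -29π (1 - exp(7))exp(-16).

Therefore ∬_D (29exp(-x^2 - y^2)) dA = -29π (1 - exp(7))exp(-16).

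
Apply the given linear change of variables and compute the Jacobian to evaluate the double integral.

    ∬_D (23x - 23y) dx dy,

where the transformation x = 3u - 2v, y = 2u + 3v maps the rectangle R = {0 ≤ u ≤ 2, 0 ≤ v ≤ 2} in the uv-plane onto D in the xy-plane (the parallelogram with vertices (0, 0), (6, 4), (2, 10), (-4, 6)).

Compute the Jacobian determinant of (x, y) with respect to (u, v):

    ∂(x,y)/∂(u,v) = | 3  -2 | = (3)(3) - (-2)(2) = 13.
                   | 2  3 |

Its absolute value is |J| = 13 (the area scaling factor).

Substituting x = 3u - 2v, y = 2u + 3v into the integrand,

    23x - 23y → 23u - 115v,

so the integral becomes

    ∬_R (23u - 115v) · |J| du dv = ∫_0^2 ∫_0^2 (299u - 1495v) dv du.

Inner (v): 598u - 2990.
Outer (u): -4784.

Therefore ∬_D (23x - 23y) dx dy = -4784.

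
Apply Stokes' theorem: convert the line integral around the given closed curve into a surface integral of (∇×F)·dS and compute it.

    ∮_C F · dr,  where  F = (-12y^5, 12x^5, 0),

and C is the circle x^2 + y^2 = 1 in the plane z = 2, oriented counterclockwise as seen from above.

Let S be the flat disk x^2 + y^2 ≤ 1 in the plane z = 2, with upward unit normal n̂ = ẑ. By Stokes' theorem,

    ∮_C F · dr = ∬_S (∇ × F) · n̂ dS = ∬_D (curl F)_z dA,

where D is the disk x^2 + y^2 ≤ 1.

Compute the curl of F = (-12y^5, 12x^5, 0):
    (∇ × F)_x = ∂F_z/∂y - ∂F_y/∂z = 0,
    (∇ × F)_y = ∂F_x/∂z - ∂F_z/∂x = 0,
    (∇ × F)_z = ∂F_y/∂x - ∂F_x/∂y = 60x^4 + 60y^4.

On z = 2, (curl F)_z = 60x^4 + 60y^4.

Convert to polar (x = r cos θ, y = r sin θ, dA = r dr dθ); the integrand becomes 60r^4(sin(θ)^4 + cos(θ)^4), so

    ∬_D (curl F)_z dA = ∫_0^{2π} ∫_0^{1} (60r^4(sin(θ)^4 + cos(θ)^4)) · r dr dθ.

Inner (r from 0 to 1): 10sin(θ)^4 + 10cos(θ)^4.
Outer (θ from 0 to 2π): 15π.

Therefore ∮_C F · dr = 15π.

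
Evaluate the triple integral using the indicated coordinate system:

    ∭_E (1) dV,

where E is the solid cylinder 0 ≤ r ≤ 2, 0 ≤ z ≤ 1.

In cylindrical coordinates, x = r cos(θ), y = r sin(θ), z = z, and dV = r dr dθ dz.

The integrand becomes 1, so

    ∭_E (1) dV = ∫_{0}^{2π} ∫_{0}^{2} ∫_{0}^{1} (1) · r dz dr dθ.

Inner (z): r.
Middle (r from 0 to 2): 2.
Outer (θ): 4π.

Therefore the triple integral equals 4π.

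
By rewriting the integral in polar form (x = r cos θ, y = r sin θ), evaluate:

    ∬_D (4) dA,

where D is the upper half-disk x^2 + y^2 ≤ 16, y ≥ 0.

The region D is 0 ≤ r ≤ 4, 0 ≤ θ ≤ π in polar coordinates, where x = r cos(θ), y = r sin(θ), and dA = r dr dθ.

Under the substitution, the integrand becomes 4, so

    ∬_D (4) dA = ∫_{0}^{π} ∫_{0}^{4} (4) · r dr dθ.

Inner integral (in r): ∫_{0}^{4} (4) · r dr = 32.

Outer integral (in θ): ∫_{0}^{π} (32) dθ = 32π.

Therefore ∬_D (4) dA = 32π.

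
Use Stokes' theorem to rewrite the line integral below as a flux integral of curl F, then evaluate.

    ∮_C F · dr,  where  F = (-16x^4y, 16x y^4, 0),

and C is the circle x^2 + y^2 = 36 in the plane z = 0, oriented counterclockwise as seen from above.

Let S be the flat disk x^2 + y^2 ≤ 36 in the plane z = 0, with upward unit normal n̂ = ẑ. By Stokes' theorem,

    ∮_C F · dr = ∬_S (∇ × F) · n̂ dS = ∬_D (curl F)_z dA,

where D is the disk x^2 + y^2 ≤ 36.

Compute the curl of F = (-16x^4y, 16x y^4, 0):
    (∇ × F)_x = ∂F_z/∂y - ∂F_y/∂z = 0,
    (∇ × F)_y = ∂F_x/∂z - ∂F_z/∂x = 0,
    (∇ × F)_z = ∂F_y/∂x - ∂F_x/∂y = 16x^4 + 16y^4.

On z = 0, (curl F)_z = 16x^4 + 16y^4.

Convert to polar (x = r cos θ, y = r sin θ, dA = r dr dθ); the integrand becomes 16r^4(sin(θ)^4 + cos(θ)^4), so

    ∬_D (curl F)_z dA = ∫_0^{2π} ∫_0^{6} (16r^4(sin(θ)^4 + cos(θ)^4)) · r dr dθ.

Inner (r from 0 to 6): 124416sin(θ)^4 + 124416cos(θ)^4.
Outer (θ from 0 to 2π): 186624π.

Therefore ∮_C F · dr = 186624π.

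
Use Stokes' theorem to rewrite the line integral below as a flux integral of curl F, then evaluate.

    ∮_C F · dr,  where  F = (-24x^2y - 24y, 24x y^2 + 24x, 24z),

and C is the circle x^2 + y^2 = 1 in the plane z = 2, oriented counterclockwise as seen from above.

Let S be the flat disk x^2 + y^2 ≤ 1 in the plane z = 2, with upward unit normal n̂ = ẑ. By Stokes' theorem,

    ∮_C F · dr = ∬_S (∇ × F) · n̂ dS = ∬_D (curl F)_z dA,

where D is the disk x^2 + y^2 ≤ 1.

Compute the curl of F = (-24x^2y - 24y, 24x y^2 + 24x, 24z):
    (∇ × F)_x = ∂F_z/∂y - ∂F_y/∂z = 0,
    (∇ × F)_y = ∂F_x/∂z - ∂F_z/∂x = 0,
    (∇ × F)_z = ∂F_y/∂x - ∂F_x/∂y = 24x^2 + 24y^2 + 48.

On z = 2, (curl F)_z = 24x^2 + 24y^2 + 48.

Convert to polar (x = r cos θ, y = r sin θ, dA = r dr dθ); the integrand becomes 24r^2 + 48, so

    ∬_D (curl F)_z dA = ∫_0^{2π} ∫_0^{1} (24r^2 + 48) · r dr dθ.

Inner (r from 0 to 1): 30.
Outer (θ from 0 to 2π): 60π.

Therefore ∮_C F · dr = 60π.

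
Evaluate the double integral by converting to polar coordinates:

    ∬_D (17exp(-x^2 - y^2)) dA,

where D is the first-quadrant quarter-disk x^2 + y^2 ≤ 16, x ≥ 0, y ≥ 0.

The region D is 0 ≤ r ≤ 4, 0 ≤ θ ≤ π/2 in polar coordinates, where x = r cos(θ), y = r sin(θ), and dA = r dr dθ.

Under the substitution, the integrand becomes 17exp(-r^2), so

    ∬_D (17exp(-x^2 - y^2)) dA = ∫_{0}^{π/2} ∫_{0}^{4} (17exp(-r^2)) · r dr dθ.

Inner integral (in r): ∫_{0}^{4} (17exp(-r^2)) · r dr = 17/2 - 17exp(-16)/2.

Outer integral (in θ): ∫_{0}^{π/2} (17/2 - 17exp(-16)/2) dθ = -17π (1 - exp(16))exp(-16)/4.

Therefore ∬_D (17exp(-x^2 - y^2)) dA = -17π (1 - exp(16))exp(-16)/4.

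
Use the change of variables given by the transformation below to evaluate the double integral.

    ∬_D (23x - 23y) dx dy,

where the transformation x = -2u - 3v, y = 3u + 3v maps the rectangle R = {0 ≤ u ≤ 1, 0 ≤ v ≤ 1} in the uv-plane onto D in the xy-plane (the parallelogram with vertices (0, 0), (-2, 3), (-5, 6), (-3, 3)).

Compute the Jacobian determinant of (x, y) with respect to (u, v):

    ∂(x,y)/∂(u,v) = | -2  -3 | = (-2)(3) - (-3)(3) = 3.
                   | 3  3 |

Its absolute value is |J| = 3 (the area scaling factor).

Substituting x = -2u - 3v, y = 3u + 3v into the integrand,

    23x - 23y → -115u - 138v,

so the integral becomes

    ∬_R (-115u - 138v) · |J| du dv = ∫_0^1 ∫_0^1 (-345u - 414v) dv du.

Inner (v): -345u - 207.
Outer (u): -759/2.

Therefore ∬_D (23x - 23y) dx dy = -759/2.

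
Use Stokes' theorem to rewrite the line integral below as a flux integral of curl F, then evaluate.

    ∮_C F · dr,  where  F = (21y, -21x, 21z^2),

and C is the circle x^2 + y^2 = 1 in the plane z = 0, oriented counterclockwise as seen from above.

Let S be the flat disk x^2 + y^2 ≤ 1 in the plane z = 0, with upward unit normal n̂ = ẑ. By Stokes' theorem,

    ∮_C F · dr = ∬_S (∇ × F) · n̂ dS = ∬_D (curl F)_z dA,

where D is the disk x^2 + y^2 ≤ 1.

Compute the curl of F = (21y, -21x, 21z^2):
    (∇ × F)_x = ∂F_z/∂y - ∂F_y/∂z = 0,
    (∇ × F)_y = ∂F_x/∂z - ∂F_z/∂x = 0,
    (∇ × F)_z = ∂F_y/∂x - ∂F_x/∂y = -42.

On z = 0, (curl F)_z = -42.

Convert to polar (x = r cos θ, y = r sin θ, dA = r dr dθ); the integrand becomes -42, so

    ∬_D (curl F)_z dA = ∫_0^{2π} ∫_0^{1} (-42) · r dr dθ.

Inner (r from 0 to 1): -21.
Outer (θ from 0 to 2π): -42π.

Therefore ∮_C F · dr = -42π.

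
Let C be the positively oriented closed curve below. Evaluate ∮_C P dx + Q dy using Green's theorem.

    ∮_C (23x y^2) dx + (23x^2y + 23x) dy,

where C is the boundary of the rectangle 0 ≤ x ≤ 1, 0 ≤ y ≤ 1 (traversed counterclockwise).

Green's theorem converts the closed line integral into a double integral over the enclosed region D:

    ∮_C P dx + Q dy = ∬_D (∂Q/∂x - ∂P/∂y) dA.

Here P = 23x y^2, Q = 23x^2y + 23x, so

    ∂Q/∂x = 46x y + 23,    ∂P/∂y = 46x y,
    ∂Q/∂x - ∂P/∂y = 23.

D is the region 0 ≤ x ≤ 1, 0 ≤ y ≤ 1. Evaluating the double integral:

    ∬_D (23) dA = ∫_0^{1} ∫_0^{1} (23) dy dx.

Inner (y from 0 to 1): 23.
Outer (x from 0 to 1): 23.

Therefore ∮_C P dx + Q dy = 23.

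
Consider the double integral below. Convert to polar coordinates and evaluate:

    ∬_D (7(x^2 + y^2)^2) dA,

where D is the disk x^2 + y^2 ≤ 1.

The region D is 0 ≤ r ≤ 1, 0 ≤ θ ≤ 2π in polar coordinates, where x = r cos(θ), y = r sin(θ), and dA = r dr dθ.

Under the substitution, the integrand becomes 7r^4, so

    ∬_D (7(x^2 + y^2)^2) dA = ∫_{0}^{2π} ∫_{0}^{1} (7r^4) · r dr dθ.

Inner integral (in r): ∫_{0}^{1} (7r^4) · r dr = 7/6.

Outer integral (in θ): ∫_{0}^{2π} (7/6) dθ = 7π/3.

Therefore ∬_D (7(x^2 + y^2)^2) dA = 7π/3.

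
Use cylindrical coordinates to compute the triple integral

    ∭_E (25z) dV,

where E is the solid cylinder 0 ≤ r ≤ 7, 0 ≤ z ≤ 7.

In cylindrical coordinates, x = r cos(θ), y = r sin(θ), z = z, and dV = r dr dθ dz.

The integrand becomes 25z, so

    ∭_E (25z) dV = ∫_{0}^{2π} ∫_{0}^{7} ∫_{0}^{7} (25z) · r dz dr dθ.

Inner (z): 1225r/2.
Middle (r from 0 to 7): 60025/4.
Outer (θ): 60025π/2.

Therefore the triple integral equals 60025π/2.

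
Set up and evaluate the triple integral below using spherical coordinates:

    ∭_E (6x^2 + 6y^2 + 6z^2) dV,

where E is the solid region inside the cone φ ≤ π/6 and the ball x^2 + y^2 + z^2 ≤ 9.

In spherical coordinates, x = ρ sin(φ) cos(θ), y = ρ sin(φ) sin(θ), z = ρ cos(φ), and dV = ρ^2 sin(φ) dρ dφ dθ.

The integrand becomes 6ρ^2, so

    ∭_E (6x^2 + 6y^2 + 6z^2) dV = ∫_{0}^{2π} ∫_{0}^{π/6} ∫_{0}^{3} (6ρ^2) · ρ^2 sin(φ) dρ dφ dθ.

Inner (ρ): 1458sin(φ)/5.
Middle (φ): 1458/5 - 729sqrt(3)/5.
Outer (θ): 1458π (2 - sqrt(3))/5.

Therefore the triple integral equals 1458π (2 - sqrt(3))/5.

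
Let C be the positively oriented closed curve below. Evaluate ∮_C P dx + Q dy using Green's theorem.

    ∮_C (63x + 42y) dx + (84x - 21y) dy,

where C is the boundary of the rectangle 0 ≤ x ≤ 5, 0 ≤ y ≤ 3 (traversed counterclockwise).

Green's theorem converts the closed line integral into a double integral over the enclosed region D:

    ∮_C P dx + Q dy = ∬_D (∂Q/∂x - ∂P/∂y) dA.

Here P = 63x + 42y, Q = 84x - 21y, so

    ∂Q/∂x = 84,    ∂P/∂y = 42,
    ∂Q/∂x - ∂P/∂y = 42.

D is the region 0 ≤ x ≤ 5, 0 ≤ y ≤ 3. Evaluating the double integral:

    ∬_D (42) dA = ∫_0^{5} ∫_0^{3} (42) dy dx.

Inner (y from 0 to 3): 126.
Outer (x from 0 to 5): 630.

Therefore ∮_C P dx + Q dy = 630.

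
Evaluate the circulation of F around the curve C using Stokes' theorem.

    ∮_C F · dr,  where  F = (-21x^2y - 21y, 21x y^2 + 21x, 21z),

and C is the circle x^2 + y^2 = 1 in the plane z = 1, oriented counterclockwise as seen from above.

Let S be the flat disk x^2 + y^2 ≤ 1 in the plane z = 1, with upward unit normal n̂ = ẑ. By Stokes' theorem,

    ∮_C F · dr = ∬_S (∇ × F) · n̂ dS = ∬_D (curl F)_z dA,

where D is the disk x^2 + y^2 ≤ 1.

Compute the curl of F = (-21x^2y - 21y, 21x y^2 + 21x, 21z):
    (∇ × F)_x = ∂F_z/∂y - ∂F_y/∂z = 0,
    (∇ × F)_y = ∂F_x/∂z - ∂F_z/∂x = 0,
    (∇ × F)_z = ∂F_y/∂x - ∂F_x/∂y = 21x^2 + 21y^2 + 42.

On z = 1, (curl F)_z = 21x^2 + 21y^2 + 42.

Convert to polar (x = r cos θ, y = r sin θ, dA = r dr dθ); the integrand becomes 21r^2 + 42, so

    ∬_D (curl F)_z dA = ∫_0^{2π} ∫_0^{1} (21r^2 + 42) · r dr dθ.

Inner (r from 0 to 1): 105/4.
Outer (θ from 0 to 2π): 105π/2.

Therefore ∮_C F · dr = 105π/2.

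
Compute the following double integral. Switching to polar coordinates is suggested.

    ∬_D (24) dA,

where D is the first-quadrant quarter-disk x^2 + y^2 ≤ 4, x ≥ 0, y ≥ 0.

The region D is 0 ≤ r ≤ 2, 0 ≤ θ ≤ π/2 in polar coordinates, where x = r cos(θ), y = r sin(θ), and dA = r dr dθ.

Under the substitution, the integrand becomes 24, so

    ∬_D (24) dA = ∫_{0}^{π/2} ∫_{0}^{2} (24) · r dr dθ.

Inner integral (in r): ∫_{0}^{2} (24) · r dr = 48.

Outer integral (in θ): ∫_{0}^{π/2} (48) dθ = 24π.

Therefore ∬_D (24) dA = 24π.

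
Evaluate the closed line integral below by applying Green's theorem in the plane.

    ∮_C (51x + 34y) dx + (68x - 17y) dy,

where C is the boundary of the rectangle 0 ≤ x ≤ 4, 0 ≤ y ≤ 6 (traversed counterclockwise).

Green's theorem converts the closed line integral into a double integral over the enclosed region D:

    ∮_C P dx + Q dy = ∬_D (∂Q/∂x - ∂P/∂y) dA.

Here P = 51x + 34y, Q = 68x - 17y, so

    ∂Q/∂x = 68,    ∂P/∂y = 34,
    ∂Q/∂x - ∂P/∂y = 34.

D is the region 0 ≤ x ≤ 4, 0 ≤ y ≤ 6. Evaluating the double integral:

    ∬_D (34) dA = ∫_0^{4} ∫_0^{6} (34) dy dx.

Inner (y from 0 to 6): 204.
Outer (x from 0 to 4): 816.

Therefore ∮_C P dx + Q dy = 816.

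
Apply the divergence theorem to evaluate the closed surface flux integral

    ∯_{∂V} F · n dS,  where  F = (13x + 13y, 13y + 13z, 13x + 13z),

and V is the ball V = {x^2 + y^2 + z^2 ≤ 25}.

By the divergence theorem,

    ∯_{∂V} F · n dS = ∭_V (∇ · F) dV.

Compute the divergence:
    ∇ · F = ∂F_x/∂x + ∂F_y/∂y + ∂F_z/∂z = 13 + 13 + 13 = 39.

In spherical coordinates, x = ρ sin(φ) cos(θ), y = ρ sin(φ) sin(θ), z = ρ cos(φ), dV = ρ^2 sin(φ) dρ dφ dθ, with 0 ≤ ρ ≤ 5, 0 ≤ φ ≤ π, 0 ≤ θ ≤ 2π.

The integrand, after substitution and multiplying by the volume element, becomes (39) · ρ^2 sin(φ), so

    ∭_V (∇·F) dV = ∫_0^{2π} ∫_0^{π} ∫_0^{5} (39) · ρ^2 sin(φ) dρ dφ dθ.

Inner (ρ from 0 to 5): 1625sin(φ).
Middle (φ from 0 to π): 3250.
Outer (θ from 0 to 2π): 6500π.

Therefore ∯_{∂V} F · n dS = 6500π.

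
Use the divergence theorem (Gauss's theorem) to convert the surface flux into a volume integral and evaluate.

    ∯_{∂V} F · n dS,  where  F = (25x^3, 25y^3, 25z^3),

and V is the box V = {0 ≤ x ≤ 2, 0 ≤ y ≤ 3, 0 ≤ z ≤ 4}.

By the divergence theorem,

    ∯_{∂V} F · n dS = ∭_V (∇ · F) dV.

Compute the divergence:
    ∇ · F = ∂F_x/∂x + ∂F_y/∂y + ∂F_z/∂z = 75x^2 + 75y^2 + 75z^2.

V is a rectangular box, so dV = dx dy dz with 0 ≤ x ≤ 2, 0 ≤ y ≤ 3, 0 ≤ z ≤ 4.

Integrate (75x^2 + 75y^2 + 75z^2) over V as an iterated integral:

    ∭_V (∇·F) dV = ∫_0^{2} ∫_0^{3} ∫_0^{4} (75x^2 + 75y^2 + 75z^2) dz dy dx.

Inner (z from 0 to 4): 300x^2 + 300y^2 + 1600.
Middle (y from 0 to 3): 900x^2 + 7500.
Outer (x from 0 to 2): 17400.

Therefore ∯_{∂V} F · n dS = 17400.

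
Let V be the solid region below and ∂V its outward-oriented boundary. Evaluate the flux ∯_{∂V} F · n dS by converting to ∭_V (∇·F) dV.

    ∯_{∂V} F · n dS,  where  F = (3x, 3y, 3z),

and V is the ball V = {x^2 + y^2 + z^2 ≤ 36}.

By the divergence theorem,

    ∯_{∂V} F · n dS = ∭_V (∇ · F) dV.

Compute the divergence:
    ∇ · F = ∂F_x/∂x + ∂F_y/∂y + ∂F_z/∂z = 3 + 3 + 3 = 9.

In spherical coordinates, x = ρ sin(φ) cos(θ), y = ρ sin(φ) sin(θ), z = ρ cos(φ), dV = ρ^2 sin(φ) dρ dφ dθ, with 0 ≤ ρ ≤ 6, 0 ≤ φ ≤ π, 0 ≤ θ ≤ 2π.

The integrand, after substitution and multiplying by the volume element, becomes (9) · ρ^2 sin(φ), so

    ∭_V (∇·F) dV = ∫_0^{2π} ∫_0^{π} ∫_0^{6} (9) · ρ^2 sin(φ) dρ dφ dθ.

Inner (ρ from 0 to 6): 648sin(φ).
Middle (φ from 0 to π): 1296.
Outer (θ from 0 to 2π): 2592π.

Therefore ∯_{∂V} F · n dS = 2592π.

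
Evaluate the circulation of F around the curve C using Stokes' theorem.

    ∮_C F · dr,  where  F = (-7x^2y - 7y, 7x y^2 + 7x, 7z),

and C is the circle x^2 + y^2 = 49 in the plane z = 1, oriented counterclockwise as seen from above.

Let S be the flat disk x^2 + y^2 ≤ 49 in the plane z = 1, with upward unit normal n̂ = ẑ. By Stokes' theorem,

    ∮_C F · dr = ∬_S (∇ × F) · n̂ dS = ∬_D (curl F)_z dA,

where D is the disk x^2 + y^2 ≤ 49.

Compute the curl of F = (-7x^2y - 7y, 7x y^2 + 7x, 7z):
    (∇ × F)_x = ∂F_z/∂y - ∂F_y/∂z = 0,
    (∇ × F)_y = ∂F_x/∂z - ∂F_z/∂x = 0,
    (∇ × F)_z = ∂F_y/∂x - ∂F_x/∂y = 7x^2 + 7y^2 + 14.

On z = 1, (curl F)_z = 7x^2 + 7y^2 + 14.

Convert to polar (x = r cos θ, y = r sin θ, dA = r dr dθ); the integrand becomes 7r^2 + 14, so

    ∬_D (curl F)_z dA = ∫_0^{2π} ∫_0^{7} (7r^2 + 14) · r dr dθ.

Inner (r from 0 to 7): 18179/4.
Outer (θ from 0 to 2π): 18179π/2.

Therefore ∮_C F · dr = 18179π/2.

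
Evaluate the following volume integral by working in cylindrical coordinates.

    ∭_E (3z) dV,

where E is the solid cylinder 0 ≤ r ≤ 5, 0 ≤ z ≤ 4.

In cylindrical coordinates, x = r cos(θ), y = r sin(θ), z = z, and dV = r dr dθ dz.

The integrand becomes 3z, so

    ∭_E (3z) dV = ∫_{0}^{2π} ∫_{0}^{5} ∫_{0}^{4} (3z) · r dz dr dθ.

Inner (z): 24r.
Middle (r from 0 to 5): 300.
Outer (θ): 600π.

Therefore the triple integral equals 600π.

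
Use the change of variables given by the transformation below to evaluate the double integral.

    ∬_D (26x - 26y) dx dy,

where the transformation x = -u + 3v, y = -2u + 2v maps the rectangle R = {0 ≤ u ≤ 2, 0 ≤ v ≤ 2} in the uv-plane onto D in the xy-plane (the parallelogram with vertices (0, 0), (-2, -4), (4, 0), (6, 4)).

Compute the Jacobian determinant of (x, y) with respect to (u, v):

    ∂(x,y)/∂(u,v) = | -1  3 | = (-1)(2) - (3)(-2) = 4.
                   | -2  2 |

Its absolute value is |J| = 4 (the area scaling factor).

Substituting x = -u + 3v, y = -2u + 2v into the integrand,

    26x - 26y → 26u + 26v,

so the integral becomes

    ∬_R (26u + 26v) · |J| du dv = ∫_0^2 ∫_0^2 (104u + 104v) dv du.

Inner (v): 208u + 208.
Outer (u): 832.

Therefore ∬_D (26x - 26y) dx dy = 832.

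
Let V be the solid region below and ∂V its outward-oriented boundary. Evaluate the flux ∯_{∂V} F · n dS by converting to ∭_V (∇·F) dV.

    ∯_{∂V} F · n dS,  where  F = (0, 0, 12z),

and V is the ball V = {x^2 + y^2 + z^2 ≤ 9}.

By the divergence theorem,

    ∯_{∂V} F · n dS = ∭_V (∇ · F) dV.

Compute the divergence:
    ∇ · F = ∂F_x/∂x + ∂F_y/∂y + ∂F_z/∂z = 0 + 0 + 12 = 12.

In spherical coordinates, x = ρ sin(φ) cos(θ), y = ρ sin(φ) sin(θ), z = ρ cos(φ), dV = ρ^2 sin(φ) dρ dφ dθ, with 0 ≤ ρ ≤ 3, 0 ≤ φ ≤ π, 0 ≤ θ ≤ 2π.

The integrand, after substitution and multiplying by the volume element, becomes (12) · ρ^2 sin(φ), so

    ∭_V (∇·F) dV = ∫_0^{2π} ∫_0^{π} ∫_0^{3} (12) · ρ^2 sin(φ) dρ dφ dθ.

Inner (ρ from 0 to 3): 108sin(φ).
Middle (φ from 0 to π): 216.
Outer (θ from 0 to 2π): 432π.

Therefore ∯_{∂V} F · n dS = 432π.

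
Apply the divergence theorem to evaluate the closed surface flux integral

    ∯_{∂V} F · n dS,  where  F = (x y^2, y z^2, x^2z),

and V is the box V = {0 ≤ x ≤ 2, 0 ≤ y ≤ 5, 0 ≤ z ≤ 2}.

By the divergence theorem,

    ∯_{∂V} F · n dS = ∭_V (∇ · F) dV.

Compute the divergence:
    ∇ · F = ∂F_x/∂x + ∂F_y/∂y + ∂F_z/∂z = y^2 + z^2 + x^2 = x^2 + y^2 + z^2.

V is a rectangular box, so dV = dx dy dz with 0 ≤ x ≤ 2, 0 ≤ y ≤ 5, 0 ≤ z ≤ 2.

Integrate (x^2 + y^2 + z^2) over V as an iterated integral:

    ∭_V (∇·F) dV = ∫_0^{2} ∫_0^{5} ∫_0^{2} (x^2 + y^2 + z^2) dz dy dx.

Inner (z from 0 to 2): 2x^2 + 2y^2 + 8/3.
Middle (y from 0 to 5): 10x^2 + 290/3.
Outer (x from 0 to 2): 220.

Therefore ∯_{∂V} F · n dS = 220.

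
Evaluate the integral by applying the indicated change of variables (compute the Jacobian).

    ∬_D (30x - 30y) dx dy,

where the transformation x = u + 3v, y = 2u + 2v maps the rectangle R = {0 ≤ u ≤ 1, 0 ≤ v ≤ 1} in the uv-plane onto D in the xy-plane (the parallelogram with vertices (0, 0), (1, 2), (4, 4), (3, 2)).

Compute the Jacobian determinant of (x, y) with respect to (u, v):

    ∂(x,y)/∂(u,v) = | 1  3 | = (1)(2) - (3)(2) = -4.
                   | 2  2 |

Its absolute value is |J| = 4 (the area scaling factor).

Substituting x = u + 3v, y = 2u + 2v into the integrand,

    30x - 30y → -30u + 30v,

so the integral becomes

    ∬_R (-30u + 30v) · |J| du dv = ∫_0^1 ∫_0^1 (-120u + 120v) dv du.

Inner (v): 60 - 120u.
Outer (u): 0.

Therefore ∬_D (30x - 30y) dx dy = 0.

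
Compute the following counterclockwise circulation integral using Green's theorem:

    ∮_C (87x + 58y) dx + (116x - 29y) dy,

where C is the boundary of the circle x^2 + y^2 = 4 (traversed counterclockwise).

Green's theorem converts the closed line integral into a double integral over the enclosed region D:

    ∮_C P dx + Q dy = ∬_D (∂Q/∂x - ∂P/∂y) dA.

Here P = 87x + 58y, Q = 116x - 29y, so

    ∂Q/∂x = 116,    ∂P/∂y = 58,
    ∂Q/∂x - ∂P/∂y = 58.

D is the region x^2 + y^2 ≤ 4. Evaluating the double integral:

In polar coordinates (x = r cos θ, y = r sin θ, dA = r dr dθ) the integrand becomes 58, so

    ∬_D (58) dA = ∫_0^{2π} ∫_0^{2} (58) · r dr dθ.

Inner (r from 0 to 2): 116.
Outer (θ from 0 to 2π): 232π.

Therefore ∮_C P dx + Q dy = 232π.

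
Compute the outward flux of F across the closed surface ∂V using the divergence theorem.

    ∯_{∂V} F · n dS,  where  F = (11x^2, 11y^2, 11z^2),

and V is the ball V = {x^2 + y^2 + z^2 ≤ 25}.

By the divergence theorem,

    ∯_{∂V} F · n dS = ∭_V (∇ · F) dV.

Compute the divergence:
    ∇ · F = ∂F_x/∂x + ∂F_y/∂y + ∂F_z/∂z = 22x + 22y + 22z.

In spherical coordinates, x = ρ sin(φ) cos(θ), y = ρ sin(φ) sin(θ), z = ρ cos(φ), dV = ρ^2 sin(φ) dρ dφ dθ, with 0 ≤ ρ ≤ 5, 0 ≤ φ ≤ π, 0 ≤ θ ≤ 2π.

The integrand, after substitution and multiplying by the volume element, becomes (22ρ (sqrt(2)sin(φ)sin(θ + π/4) + cos(φ))) · ρ^2 sin(φ), so

    ∭_V (∇·F) dV = ∫_0^{2π} ∫_0^{π} ∫_0^{5} (22ρ (sqrt(2)sin(φ)sin(θ + π/4) + cos(φ))) · ρ^2 sin(φ) dρ dφ dθ.

Inner (ρ from 0 to 5): 6875(sqrt(2)sin(φ)sin(θ + π/4) + cos(φ))sin(φ)/2.
Middle (φ from 0 to π): 6875sqrt(2)π sin(θ + π/4)/4.
Outer (θ from 0 to 2π): 0.

Therefore ∯_{∂V} F · n dS = 0.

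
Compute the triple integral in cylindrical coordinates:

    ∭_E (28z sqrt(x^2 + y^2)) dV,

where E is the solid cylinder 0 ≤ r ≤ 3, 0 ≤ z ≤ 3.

In cylindrical coordinates, x = r cos(θ), y = r sin(θ), z = z, and dV = r dr dθ dz.

The integrand becomes 28r z, so

    ∭_E (28z sqrt(x^2 + y^2)) dV = ∫_{0}^{2π} ∫_{0}^{3} ∫_{0}^{3} (28r z) · r dz dr dθ.

Inner (z): 126r^2.
Middle (r from 0 to 3): 1134.
Outer (θ): 2268π.

Therefore the triple integral equals 2268π.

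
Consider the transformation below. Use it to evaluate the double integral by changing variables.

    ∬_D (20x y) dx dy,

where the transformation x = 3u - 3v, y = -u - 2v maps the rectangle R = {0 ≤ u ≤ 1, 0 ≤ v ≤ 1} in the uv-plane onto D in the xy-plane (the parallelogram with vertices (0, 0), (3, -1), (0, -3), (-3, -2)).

Compute the Jacobian determinant of (x, y) with respect to (u, v):

    ∂(x,y)/∂(u,v) = | 3  -3 | = (3)(-2) - (-3)(-1) = -9.
                   | -1  -2 |

Its absolute value is |J| = 9 (the area scaling factor).

Substituting x = 3u - 3v, y = -u - 2v into the integrand,

    20x y → -60u^2 - 60u v + 120v^2,

so the integral becomes

    ∬_R (-60u^2 - 60u v + 120v^2) · |J| du dv = ∫_0^1 ∫_0^1 (-540u^2 - 540u v + 1080v^2) dv du.

Inner (v): -540u^2 - 270u + 360.
Outer (u): 45.

Therefore ∬_D (20x y) dx dy = 45.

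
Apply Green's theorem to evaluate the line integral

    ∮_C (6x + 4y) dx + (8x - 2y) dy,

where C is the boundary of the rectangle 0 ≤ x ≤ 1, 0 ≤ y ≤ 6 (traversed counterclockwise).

Green's theorem converts the closed line integral into a double integral over the enclosed region D:

    ∮_C P dx + Q dy = ∬_D (∂Q/∂x - ∂P/∂y) dA.

Here P = 6x + 4y, Q = 8x - 2y, so

    ∂Q/∂x = 8,    ∂P/∂y = 4,
    ∂Q/∂x - ∂P/∂y = 4.

D is the region 0 ≤ x ≤ 1, 0 ≤ y ≤ 6. Evaluating the double integral:

    ∬_D (4) dA = ∫_0^{1} ∫_0^{6} (4) dy dx.

Inner (y from 0 to 6): 24.
Outer (x from 0 to 1): 24.

Therefore ∮_C P dx + Q dy = 24.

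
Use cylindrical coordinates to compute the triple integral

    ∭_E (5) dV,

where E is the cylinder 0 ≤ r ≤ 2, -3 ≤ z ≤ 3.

In cylindrical coordinates, x = r cos(θ), y = r sin(θ), z = z, and dV = r dr dθ dz.

The integrand becomes 5, so

    ∭_E (5) dV = ∫_{0}^{2π} ∫_{0}^{2} ∫_{-3}^{3} (5) · r dz dr dθ.

Inner (z): 30r.
Middle (r from 0 to 2): 60.
Outer (θ): 120π.

Therefore the triple integral equals 120π.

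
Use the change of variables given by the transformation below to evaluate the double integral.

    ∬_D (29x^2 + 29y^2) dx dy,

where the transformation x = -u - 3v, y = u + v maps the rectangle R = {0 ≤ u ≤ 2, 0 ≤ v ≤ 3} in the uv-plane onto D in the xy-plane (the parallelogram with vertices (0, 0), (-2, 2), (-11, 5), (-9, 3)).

Compute the Jacobian determinant of (x, y) with respect to (u, v):

    ∂(x,y)/∂(u,v) = | -1  -3 | = (-1)(1) - (-3)(1) = 2.
                   | 1  1 |

Its absolute value is |J| = 2 (the area scaling factor).

Substituting x = -u - 3v, y = u + v into the integrand,

    29x^2 + 29y^2 → 58u^2 + 232u v + 290v^2,

so the integral becomes

    ∬_R (58u^2 + 232u v + 290v^2) · |J| du dv = ∫_0^2 ∫_0^3 (116u^2 + 464u v + 580v^2) dv du.

Inner (v): 348u^2 + 2088u + 5220.
Outer (u): 15544.

Therefore ∬_D (29x^2 + 29y^2) dx dy = 15544.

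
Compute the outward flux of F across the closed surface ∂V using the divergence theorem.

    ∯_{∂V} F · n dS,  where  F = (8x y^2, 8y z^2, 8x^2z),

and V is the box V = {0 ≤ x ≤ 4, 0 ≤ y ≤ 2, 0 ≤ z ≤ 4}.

By the divergence theorem,

    ∯_{∂V} F · n dS = ∭_V (∇ · F) dV.

Compute the divergence:
    ∇ · F = ∂F_x/∂x + ∂F_y/∂y + ∂F_z/∂z = 8y^2 + 8z^2 + 8x^2 = 8x^2 + 8y^2 + 8z^2.

V is a rectangular box, so dV = dx dy dz with 0 ≤ x ≤ 4, 0 ≤ y ≤ 2, 0 ≤ z ≤ 4.

Integrate (8x^2 + 8y^2 + 8z^2) over V as an iterated integral:

    ∭_V (∇·F) dV = ∫_0^{4} ∫_0^{2} ∫_0^{4} (8x^2 + 8y^2 + 8z^2) dz dy dx.

Inner (z from 0 to 4): 32x^2 + 32y^2 + 512/3.
Middle (y from 0 to 2): 64x^2 + 1280/3.
Outer (x from 0 to 4): 3072.

Therefore ∯_{∂V} F · n dS = 3072.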